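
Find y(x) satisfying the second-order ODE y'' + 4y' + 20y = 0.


Characteristic equation: r² + 4r + 20 = 0.
Discriminant is negative; roots r = -2 ± 4i (complex conjugate pair).
General solution uses e^(α x)(C₁ cos(β x) + C₂ sin(β x)): y = e^(-2x)(C₁cos(4x) + C₂sin(4x)).


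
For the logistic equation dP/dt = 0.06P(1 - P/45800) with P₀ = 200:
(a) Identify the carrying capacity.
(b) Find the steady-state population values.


Logistic ODE dP/dt = 0.06P(1 - P/45800) has equilibria where dP/dt = 0, i.e. P = 0 or P = 45800.
The coefficient (1 - P/K) = 0 when P = K, identifying K = 45800 as the carrying capacity.
(a) K = 45800; (b) equilibria P = 0 and P = 45800.


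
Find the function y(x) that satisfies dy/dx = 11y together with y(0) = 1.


General solution of y' = 11y is y = Ce^(11x).
Apply y(0) = 1: C = 1.
Particular solution: y = e^(11x).


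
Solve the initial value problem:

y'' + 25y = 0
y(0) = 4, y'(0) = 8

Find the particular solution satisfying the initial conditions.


Characteristic roots of r² + 25 = 0 are ±5i, so y = C₁cos(5x) + C₂sin(5x).
Apply y(0) = 4: C₁ = 4. Differentiate and apply y'(0) = 8: 5·C₂ = 8, so C₂ = 8/5.
Particular solution: y = 4cos(5x) + (8/5)sin(5x).


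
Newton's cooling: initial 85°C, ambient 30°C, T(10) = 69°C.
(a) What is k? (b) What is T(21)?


Newton's law: T(t) = T_a + (T₀ - T_a)e^(-kt).
(a) Use T(10) = 69: (69 - 30)/(85 - 30) = e^(-k·10), so k = -ln(0.709)/10 ≈ 0.0344.
(b) Apply k to t = 21: T(21) = 30 + (55)e^(-0.722) ≈ 56.7°C.


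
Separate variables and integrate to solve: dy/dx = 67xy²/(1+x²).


Separate: dy/y² = 67x/(1+x²) dx.
Integrate LHS: ∫ dy/y² = -1/y.
Integrate RHS via u = 1+x²: (67/2)ln(1+x²) + C.
Result: -1/y = (67/2)ln(1+x²) + C.


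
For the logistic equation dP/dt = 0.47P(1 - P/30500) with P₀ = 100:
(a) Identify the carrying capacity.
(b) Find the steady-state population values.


Logistic ODE dP/dt = 0.47P(1 - P/30500) has equilibria where dP/dt = 0, i.e. P = 0 or P = 30500.
The coefficient (1 - P/K) = 0 when P = K, identifying K = 30500 as the carrying capacity.
(a) K = 30500; (b) equilibria P = 0 and P = 30500.


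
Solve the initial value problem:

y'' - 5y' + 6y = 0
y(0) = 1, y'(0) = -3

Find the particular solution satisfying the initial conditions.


Characteristic roots of r² - 5r + 6 = 0 are 2, 3.
General solution y = c₁ e^(2x) + c₂ e^(3x).
Apply y(0) = 1: c₁ + c₂ = 1. Apply y'(0) = -3: 2 c₁ + 3 c₂ = -3.
Solve: c₁ = 6, c₂ = -5.
Particular solution: y = 6e^(2x) - 5e^(3x).


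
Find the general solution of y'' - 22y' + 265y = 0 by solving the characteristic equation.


Characteristic equation: r² - 22r + 265 = 0.
Discriminant is negative; roots r = 11 ± 12i (complex conjugate pair).
General solution uses e^(α x)(C₁ cos(β x) + C₂ sin(β x)): y = e^(11x)(C₁cos(12x) + C₂sin(12x)).


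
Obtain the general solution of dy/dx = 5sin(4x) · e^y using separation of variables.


Separate: e^(-y) dy = 5sin(4x) dx.
Integrate: -e^(-y) = -(5/4)cos(4x) + C₀.
Rearrange: e^(-y) = (5/4)cos(4x) + C.


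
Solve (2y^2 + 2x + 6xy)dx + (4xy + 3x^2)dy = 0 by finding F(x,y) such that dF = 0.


Check exactness: ∂M/∂y = 4y + 6x and ∂N/∂x = 4y + 6x; equal, so the equation is exact.
Integrate M with respect to x (treating y as constant): ∫M dx = 2xy^2 + x^2 + 3x^2y + h(y).
Differentiate w.r.t. y and set equal to N: all terms match, so h'(y) = 0 and h is a constant absorbed into C.
General solution: 2xy^2 + x^2 + 3x^2y = C.


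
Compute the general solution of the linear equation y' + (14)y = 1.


P(x) = 14, Q(x) = 1; integrating factor μ = e^(14x).
(μ y)' = e^(14x) ⇒ μ y = (1/14)e^(14x) + C.
Divide by μ: y = 1/14 + Ce^(-14x).


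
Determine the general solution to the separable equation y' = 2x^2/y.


Separate variables: y dy = 2x^2 dx.
Integrate both sides: y²/2 = (2/3)x^3 + C₀.
Multiply by 2: y² = (4/3)x^3 + C.


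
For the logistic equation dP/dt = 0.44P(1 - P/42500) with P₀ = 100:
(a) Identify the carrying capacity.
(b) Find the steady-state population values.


Logistic ODE dP/dt = 0.44P(1 - P/42500) has equilibria where dP/dt = 0, i.e. P = 0 or P = 42500.
The coefficient (1 - P/K) = 0 when P = K, identifying K = 42500 as the carrying capacity.
(a) K = 42500; (b) equilibria P = 0 and P = 42500.


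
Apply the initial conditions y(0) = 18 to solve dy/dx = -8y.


General solution of y' = -8y is y = Ce^(-8x).
Apply y(0) = 18: C = 18.
Particular solution: y = 18e^(-8x).


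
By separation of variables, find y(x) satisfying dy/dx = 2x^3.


Integrate both sides with respect to x: y = ∫ 2x^3 dx = (1/2)x^4 + C.


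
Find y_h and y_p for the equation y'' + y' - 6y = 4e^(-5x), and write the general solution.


Characteristic roots of r² + r - 6 = 0 are 2, -3.
y_h = C₁e^(2x) + C₂e^(-3x).
Forcing exponent -5 is not a characteristic root; try y_p = Ae^(-5x).
Substitute: A·(25 + (1)·-5 + (-6)) = A·14 = 4, so A = 2/7.
General solution: y = C₁e^(2x) + C₂e^(-3x) + (2/7)e^(-5x).


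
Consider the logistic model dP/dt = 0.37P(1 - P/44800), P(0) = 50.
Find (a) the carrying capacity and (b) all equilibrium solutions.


Logistic ODE dP/dt = 0.37P(1 - P/44800) has equilibria where dP/dt = 0, i.e. P = 0 or P = 44800.
The coefficient (1 - P/K) = 0 when P = K, identifying K = 44800 as the carrying capacity.
(a) K = 44800; (b) equilibria P = 0 and P = 44800.


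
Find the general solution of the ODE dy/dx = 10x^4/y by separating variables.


Separate variables: y dy = 10x^4 dx.
Integrate both sides: y²/2 = 2x^5 + C₀.
Multiply by 2: y² = 4x^5 + C.


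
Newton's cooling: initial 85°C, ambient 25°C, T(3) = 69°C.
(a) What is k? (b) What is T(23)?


Newton's law: T(t) = T_a + (T₀ - T_a)e^(-kt).
(a) Use T(3) = 69: (69 - 25)/(85 - 25) = e^(-k·3), so k = -ln(0.733)/3 ≈ 0.1034.
(b) Apply k to t = 23: T(23) = 25 + (60)e^(-2.378) ≈ 30.6°C.


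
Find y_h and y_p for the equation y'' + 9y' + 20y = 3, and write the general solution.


Characteristic roots of r² + 9r + 20 = 0 are -5, -4.
y_h = C₁e^(-5x) + C₂e^(-4x).
Constant forcing; try y_p = A. Then 20A = 3 ⇒ A = 3/20.
General solution: y = C₁e^(-5x) + C₂e^(-4x) + 3/20.


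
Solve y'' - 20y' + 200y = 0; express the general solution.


Characteristic equation: r² - 20r + 200 = 0.
Discriminant is negative; roots r = 10 ± 10i (complex conjugate pair).
General solution uses e^(α x)(C₁ cos(β x) + C₂ sin(β x)): y = e^(10x)(C₁cos(10x) + C₂sin(10x)).


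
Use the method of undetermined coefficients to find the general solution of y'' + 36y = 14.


Homogeneous part: r² + 36 = 0 ⇒ r = ±6i, so y_h = C₁cos(6x) + C₂sin(6x).
Try constant y_p = A; plug in: 36A = 14 ⇒ A = 7/18.
General solution: y = C₁cos(6x) + C₂sin(6x) + 7/18.


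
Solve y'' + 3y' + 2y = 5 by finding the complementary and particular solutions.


Characteristic roots of r² + 3r + 2 = 0 are -2, -1.
y_h = C₁e^(-2x) + C₂e^(-x).
Constant forcing; try y_p = A. Then 2A = 5 ⇒ A = 5/2.
General solution: y = C₁e^(-2x) + C₂e^(-x) + 5/2.


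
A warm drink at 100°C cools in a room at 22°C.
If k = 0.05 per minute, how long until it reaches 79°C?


From T(t) = T_a + (T₀ - T_a)e^(-kt), set T(t) = 79:
(79 - 22) / (100 - 22) = e^(-0.05t), so t = -ln(0.731)/0.05 ≈ 6.3 minutes.


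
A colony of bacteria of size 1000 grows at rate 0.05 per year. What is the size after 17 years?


The ODE dP/dt = 0.05P has solution P(t) = P(0)e^(0.05t).
Substitute P(0) = 1000 and t = 17: P(17) = 1000 e^(0.85) ≈ 2340.


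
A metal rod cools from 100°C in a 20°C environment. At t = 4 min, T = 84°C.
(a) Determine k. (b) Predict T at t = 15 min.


Newton's law: T(t) = T_a + (T₀ - T_a)e^(-kt).
(a) Use T(4) = 84: (84 - 20)/(100 - 20) = e^(-k·4), so k = -ln(0.800)/4 ≈ 0.0558.
(b) Apply k to t = 15: T(15) = 20 + (80)e^(-0.837) ≈ 54.6°C.


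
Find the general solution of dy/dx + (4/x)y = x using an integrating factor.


P(x) = 4/x ⇒ μ = x^4.
(x^4 y)' = x^5 ⇒ x^4 y = x^6/(6) + C.
Solve for y: y = (1/6)x^2 + C/x^4.


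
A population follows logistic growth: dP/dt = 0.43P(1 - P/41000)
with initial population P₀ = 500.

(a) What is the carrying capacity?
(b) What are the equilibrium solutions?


Logistic ODE dP/dt = 0.43P(1 - P/41000) has equilibria where dP/dt = 0, i.e. P = 0 or P = 41000.
The coefficient (1 - P/K) = 0 when P = K, identifying K = 41000 as the carrying capacity.
(a) K = 41000; (b) equilibria P = 0 and P = 41000.


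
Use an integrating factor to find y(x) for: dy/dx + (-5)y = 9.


P(x) = -5 ⇒ μ = e^(-5x).
(μ y)' = 9e^(-5x) ⇒ μ y = -(9/5)e^(-5x) + C.
Divide by μ: y = -9/5 + Ce^(5x).


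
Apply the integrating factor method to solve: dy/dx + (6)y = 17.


P(x) = 6, Q(x) = 17; integrating factor μ = e^(6x).
(μ y)' = 17e^(6x) ⇒ μ y = (17/6)e^(6x) + C.
Divide by μ: y = 17/6 + Ce^(-6x).


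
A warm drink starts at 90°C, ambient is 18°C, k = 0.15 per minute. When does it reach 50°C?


From T(t) = T_a + (T₀ - T_a)e^(-kt), set T(t) = 50:
(50 - 18) / (90 - 18) = e^(-0.15t), so t = -ln(0.444)/0.15 ≈ 5.4 minutes.


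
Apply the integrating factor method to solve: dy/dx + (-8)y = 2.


P(x) = -8 ⇒ μ = e^(-8x).
(μ y)' = 2e^(-8x) ⇒ μ y = -(1/4)e^(-8x) + C.
Divide by μ: y = -1/4 + Ce^(8x).


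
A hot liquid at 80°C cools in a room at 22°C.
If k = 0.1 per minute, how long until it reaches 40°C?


From T(t) = T_a + (T₀ - T_a)e^(-kt), set T(t) = 40:
(40 - 22) / (80 - 22) = e^(-0.1t), so t = -ln(0.310)/0.1 ≈ 11.7 minutes.


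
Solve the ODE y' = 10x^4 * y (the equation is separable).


Separate variables: dy/y = 10x^4 dx.
Integrate: ln|y| = 2x^5 + C₀.
Exponentiate: y = Ce^(2x^5).


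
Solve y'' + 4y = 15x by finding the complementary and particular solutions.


Homogeneous: r² + 4 = 0 ⇒ r = ±2i, y_h = C₁cos(2x) + C₂sin(2x).
Polynomial forcing; try y_p = Ax + B. Then y_p'' + 4 y_p = 4(Ax + B) = 15x, so B = 0 and A = 15/4.
General solution: y = C₁cos(2x) + C₂sin(2x) + (15/4)x.


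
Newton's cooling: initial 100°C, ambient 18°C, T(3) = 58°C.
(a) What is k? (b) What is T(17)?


Newton's law: T(t) = T_a + (T₀ - T_a)e^(-kt).
(a) Use T(3) = 58: (58 - 18)/(100 - 18) = e^(-k·3), so k = -ln(0.488)/3 ≈ 0.2393.
(b) Apply k to t = 17: T(17) = 18 + (82)e^(-4.068) ≈ 19.4°C.


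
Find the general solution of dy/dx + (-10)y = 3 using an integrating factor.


P(x) = -10 ⇒ μ = e^(-10x).
(μ y)' = 3e^(-10x) ⇒ μ y = -(3/10)e^(-10x) + C.
Divide by μ: y = -3/10 + Ce^(10x).


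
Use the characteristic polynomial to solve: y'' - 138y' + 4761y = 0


Characteristic equation: r² - 138r + 4761 = 0, i.e. (r - 69)² = 0.
Repeated root r = 69; include an x factor for the second linearly independent solution.
General solution: y = (C₁ + C₂x)e^(69x).


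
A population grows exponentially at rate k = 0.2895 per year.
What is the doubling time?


Exponential growth: P(t) = P₀ e^(0.2895t). Set P(t)/P₀ = 2: e^(0.2895t) = 2.
Solve: t = ln(2)/0.2895 ≈ 2.39 years.


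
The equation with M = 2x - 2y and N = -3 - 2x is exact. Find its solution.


Check exactness: ∂M/∂y = -2 and ∂N/∂x = -2; equal, so the equation is exact.
Integrate M with respect to x (treating y as constant): ∫M dx = x^2 - 2xy + h(y).
Differentiate w.r.t. y and set equal to N: the x-dependent terms already match, leaving h'(y) = -3. Integrate: h(y) = -3y.
So F(x,y) = -3y + x^2 - 2xy.
General solution: -3y + x^2 - 2xy = C.


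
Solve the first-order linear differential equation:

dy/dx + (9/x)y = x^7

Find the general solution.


P(x) = 9/x ⇒ μ = x^9.
(x^9 y)' = x^16 ⇒ x^9 y = x^17/(17) + C.
Solve for y: y = (1/17)x^8 + C/x^9.


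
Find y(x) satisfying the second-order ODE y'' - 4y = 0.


Characteristic equation: r² - 4 = 0.
Factor: (r - 2)(r + 2) = 0 ⇒ r = 2, -2 (distinct real).
General solution: y = C₁e^(2x) + C₂e^(-2x).


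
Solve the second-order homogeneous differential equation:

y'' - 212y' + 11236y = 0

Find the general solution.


Characteristic equation: r² - 212r + 11236 = 0, i.e. (r - 106)² = 0.
Repeated root r = 106; include an x factor for the second linearly independent solution.
General solution: y = (C₁ + C₂x)e^(106x).


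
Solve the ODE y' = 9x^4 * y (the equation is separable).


Separate variables: dy/y = 9x^4 dx.
Integrate: ln|y| = (9/5)x^5 + C₀.
Exponentiate: y = Ce^((9/5)x^5).


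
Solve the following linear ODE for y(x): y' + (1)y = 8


P(x) = 1, Q(x) = 8; integrating factor μ = e^(x).
(μ y)' = 8e^(x) ⇒ μ y = 8e^(x) + C.
Divide by μ: y = 8 + Ce^(-x).


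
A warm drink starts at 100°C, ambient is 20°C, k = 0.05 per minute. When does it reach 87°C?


From T(t) = T_a + (T₀ - T_a)e^(-kt), set T(t) = 87:
(87 - 20) / (100 - 20) = e^(-0.05t), so t = -ln(0.838)/0.05 ≈ 3.5 minutes.


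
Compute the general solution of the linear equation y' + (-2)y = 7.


P(x) = -2 ⇒ μ = e^(-2x).
(μ y)' = 7e^(-2x) ⇒ μ y = -(7/2)e^(-2x) + C.
Divide by μ: y = -7/2 + Ce^(2x).


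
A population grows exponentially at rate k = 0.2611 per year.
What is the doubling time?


Exponential growth: P(t) = P₀ e^(0.2611t). Set P(t)/P₀ = 2: e^(0.2611t) = 2.
Solve: t = ln(2)/0.2611 ≈ 2.65 years.


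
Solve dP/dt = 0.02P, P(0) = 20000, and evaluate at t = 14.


The ODE dP/dt = 0.02P has solution P(t) = P(0)e^(0.02t).
Substitute P(0) = 20000 and t = 14: P(14) = 20000 e^(0.28) ≈ 26463.


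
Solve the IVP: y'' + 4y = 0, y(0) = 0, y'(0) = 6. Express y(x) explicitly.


Characteristic roots of r² + 4 = 0 are ±2i, so y = C₁cos(2x) + C₂sin(2x).
Apply y(0) = 0: C₁ = 0. Differentiate and apply y'(0) = 6: 2·C₂ = 6, so C₂ = 3.
Particular solution: y = 3sin(2x).


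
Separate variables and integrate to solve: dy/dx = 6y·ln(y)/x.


Separate: dy/[y ln(y)] = 6 dx/x.
Substitute u = ln(y): du/u = 6 dx/x.
Integrate: ln|ln(y)| = 6ln|x| + C₀, hence ln(y) = C·x^6.


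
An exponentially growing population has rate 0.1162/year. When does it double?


Exponential growth: P(t) = P₀ e^(0.1162t). Set P(t)/P₀ = 2: e^(0.1162t) = 2.
Solve: t = ln(2)/0.1162 ≈ 5.97 years.


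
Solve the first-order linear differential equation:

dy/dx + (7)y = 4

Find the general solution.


P(x) = 7, Q(x) = 4; integrating factor μ = e^(7x).
(μ y)' = 4e^(7x) ⇒ μ y = (4/7)e^(7x) + C.
Divide by μ: y = 4/7 + Ce^(-7x).


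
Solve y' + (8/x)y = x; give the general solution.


P(x) = 8/x ⇒ μ = x^8.
(x^8 y)' = x^8·x^1 = x^9.
Integrate: x^8 y = x^10/(10) + C.
Solve for y: y = (1/10)x^2 + C/x^8.


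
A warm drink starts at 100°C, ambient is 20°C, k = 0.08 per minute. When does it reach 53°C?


From T(t) = T_a + (T₀ - T_a)e^(-kt), set T(t) = 53:
(53 - 20) / (100 - 20) = e^(-0.08t), so t = -ln(0.412)/0.08 ≈ 11.1 minutes.


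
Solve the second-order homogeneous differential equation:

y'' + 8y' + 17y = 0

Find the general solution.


Characteristic equation: r² + 8r + 17 = 0.
Discriminant is negative; roots r = -4 ± 1i (complex conjugate pair).
General solution uses e^(α x)(C₁ cos(β x) + C₂ sin(β x)): y = e^(-4x)(C₁cos(x) + C₂sin(x)).


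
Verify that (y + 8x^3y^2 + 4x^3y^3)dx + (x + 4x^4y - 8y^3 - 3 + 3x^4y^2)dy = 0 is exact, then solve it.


Check exactness: ∂M/∂y = 1 + 16x^3y + 12x^3y^2 and ∂N/∂x = 1 + 16x^3y + 12x^3y^2; equal, so the equation is exact.
Integrate M with respect to x (treating y as constant): ∫M dx = xy + 2x^4y^2 + x^4y^3 + h(y).
Differentiate w.r.t. y and set equal to N: the x-dependent terms already match, leaving h'(y) = -8y^3 - 3. Integrate: h(y) = -2y^4 - 3y.
So F(x,y) = xy + 2x^4y^2 - 2y^4 - 3y + x^4y^3.
General solution: xy + 2x^4y^2 - 2y^4 - 3y + x^4y^3 = C.


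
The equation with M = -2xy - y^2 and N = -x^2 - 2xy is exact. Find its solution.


Check exactness: ∂M/∂y = -2x - 2y and ∂N/∂x = -2x - 2y; equal, so the equation is exact.
Integrate M with respect to x (treating y as constant): ∫M dx = -x^2y - xy^2 + h(y).
Differentiate w.r.t. y and set equal to N: all terms match, so h'(y) = 0 and h is a constant absorbed into C.
General solution: -x^2y - xy^2 = C.


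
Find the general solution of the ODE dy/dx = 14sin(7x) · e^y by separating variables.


Separate: e^(-y) dy = 14sin(7x) dx.
Integrate: -e^(-y) = -2cos(7x) + C₀.
Rearrange: e^(-y) = 2cos(7x) + C.


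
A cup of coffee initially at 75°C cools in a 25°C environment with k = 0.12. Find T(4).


Newton's law: dT/dt = -k(T - T_a) has solution T(t) = T_a + (T₀ - T_a)e^(-kt).
Plug in T_a = 25, T₀ = 75, k = 0.12, t = 4: T(4) = 25 + (50)e^(-0.48) ≈ 55.9°C.


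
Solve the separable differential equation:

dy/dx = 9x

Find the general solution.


Integrate both sides with respect to x: y = ∫ 9x dx = (9/2)x^2 + C.


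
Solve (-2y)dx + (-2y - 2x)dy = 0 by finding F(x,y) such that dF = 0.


Check exactness: ∂M/∂y = -2 and ∂N/∂x = -2; equal, so the equation is exact.
Integrate M with respect to x (treating y as constant): ∫M dx = -2xy + h(y).
Differentiate w.r.t. y and set equal to N: the x-dependent terms already match, leaving h'(y) = -2y. Integrate: h(y) = -y^2.
So F(x,y) = -y^2 - 2xy.
General solution: -y^2 - 2xy = C.


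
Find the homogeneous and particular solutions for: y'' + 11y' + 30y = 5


Characteristic roots of r² + 11r + 30 = 0 are -5, -6.
y_h = C₁e^(-5x) + C₂e^(-6x).
Constant forcing; try y_p = A. Then 30A = 5 ⇒ A = 1/6.
General solution: y = C₁e^(-5x) + C₂e^(-6x) + 1/6.


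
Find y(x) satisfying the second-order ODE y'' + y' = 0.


Characteristic equation: r² + r = 0.
Factor: (r - 0)(r + 1) = 0 ⇒ r = 0, -1 (distinct real).
General solution: y = C₁ + C₂e^(-x).


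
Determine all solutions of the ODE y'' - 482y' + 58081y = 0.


Characteristic equation: r² - 482r + 58081 = 0, i.e. (r - 241)² = 0.
Repeated root r = 241; include an x factor for the second linearly independent solution.
General solution: y = (C₁ + C₂x)e^(241x).


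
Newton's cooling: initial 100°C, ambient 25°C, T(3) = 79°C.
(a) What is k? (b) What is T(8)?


Newton's law: T(t) = T_a + (T₀ - T_a)e^(-kt).
(a) Use T(3) = 79: (79 - 25)/(100 - 25) = e^(-k·3), so k = -ln(0.720)/3 ≈ 0.1095.
(b) Apply k to t = 8: T(8) = 25 + (75)e^(-0.876) ≈ 56.2°C.


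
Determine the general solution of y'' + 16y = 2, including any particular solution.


Homogeneous part: r² + 16 = 0 ⇒ r = ±4i, so y_h = C₁cos(4x) + C₂sin(4x).
Try constant y_p = A; plug in: 16A = 2 ⇒ A = 1/8.
General solution: y = C₁cos(4x) + C₂sin(4x) + 1/8.


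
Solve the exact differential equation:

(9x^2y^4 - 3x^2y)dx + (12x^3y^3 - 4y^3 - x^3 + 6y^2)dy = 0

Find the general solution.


Check exactness: ∂M/∂y = 36x^2y^3 - 3x^2 and ∂N/∂x = 36x^2y^3 - 3x^2; equal, so the equation is exact.
Integrate M with respect to x (treating y as constant): ∫M dx = 3x^3y^4 - x^3y + h(y).
Differentiate w.r.t. y and set equal to N: the x-dependent terms already match, leaving h'(y) = -4y^3 + 6y^2. Integrate: h(y) = -y^4 + 2y^3.
So F(x,y) = 3x^3y^4 - y^4 - x^3y + 2y^3.
General solution: 3x^3y^4 - y^4 - x^3y + 2y^3 = C.


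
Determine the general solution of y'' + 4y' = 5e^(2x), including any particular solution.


Characteristic roots of r² + 4r = 0 are -4, 0.
y_h = C₁e^(-4x) + C₂.
Forcing exponent 2 is not a characteristic root; try y_p = Ae^(2x).
Substitute: A·(4 + (4)·2 + (0)) = A·12 = 5, so A = 5/12.
General solution: y = C₁e^(-4x) + C₂ + (5/12)e^(2x).


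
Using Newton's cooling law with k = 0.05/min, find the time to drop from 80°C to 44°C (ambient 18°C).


From T(t) = T_a + (T₀ - T_a)e^(-kt), set T(t) = 44:
(44 - 18) / (80 - 18) = e^(-0.05t), so t = -ln(0.419)/0.05 ≈ 17.4 minutes.


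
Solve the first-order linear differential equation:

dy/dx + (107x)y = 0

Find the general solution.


P(x) = 107x ⇒ μ = e^((107/2)x²).
Q(x) = 0 so μ y is constant: y = Ce^(-(107/2)x²).


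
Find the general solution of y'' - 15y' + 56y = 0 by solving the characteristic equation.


Characteristic equation: r² - 15r + 56 = 0.
Factor: (r - 7)(r - 8) = 0 ⇒ r = 7, 8 (distinct real).
General solution: y = C₁e^(7x) + C₂e^(8x).


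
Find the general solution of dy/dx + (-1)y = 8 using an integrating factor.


P(x) = -1 ⇒ μ = e^(-x).
(μ y)' = 8e^(-x) ⇒ μ y = -8e^(-x) + C.
Divide by μ: y = -8 + Ce^(x).


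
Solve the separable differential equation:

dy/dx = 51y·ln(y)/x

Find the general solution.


Separate: dy/[y ln(y)] = 51 dx/x.
Substitute u = ln(y): du/u = 51 dx/x.
Integrate: ln|ln(y)| = 51ln|x| + C₀, hence ln(y) = C·x^51.


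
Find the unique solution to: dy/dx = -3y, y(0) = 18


General solution of y' = -3y is y = Ce^(-3x).
Apply y(0) = 18: C = 18.
Particular solution: y = 18e^(-3x).


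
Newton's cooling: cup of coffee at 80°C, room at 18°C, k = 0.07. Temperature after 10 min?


Newton's law: dT/dt = -k(T - T_a) has solution T(t) = T_a + (T₀ - T_a)e^(-kt).
Plug in T_a = 18, T₀ = 80, k = 0.07, t = 10: T(10) = 18 + (62)e^(-0.70) ≈ 48.8°C.


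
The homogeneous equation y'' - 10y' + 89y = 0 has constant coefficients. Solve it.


Characteristic equation: r² - 10r + 89 = 0.
Discriminant is negative; roots r = 5 ± 8i (complex conjugate pair).
General solution uses e^(α x)(C₁ cos(β x) + C₂ sin(β x)): y = e^(5x)(C₁cos(8x) + C₂sin(8x)).


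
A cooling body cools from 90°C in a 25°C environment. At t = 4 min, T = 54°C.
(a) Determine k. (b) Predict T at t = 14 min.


Newton's law: T(t) = T_a + (T₀ - T_a)e^(-kt).
(a) Use T(4) = 54: (54 - 25)/(90 - 25) = e^(-k·4), so k = -ln(0.446)/4 ≈ 0.2018.
(b) Apply k to t = 14: T(14) = 25 + (65)e^(-2.825) ≈ 28.9°C.


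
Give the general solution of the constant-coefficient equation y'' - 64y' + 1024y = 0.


Characteristic equation: r² - 64r + 1024 = 0, i.e. (r - 32)² = 0.
Repeated root r = 32; include an x factor for the second linearly independent solution.
General solution: y = (C₁ + C₂x)e^(32x).


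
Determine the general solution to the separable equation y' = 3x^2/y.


Separate variables: y dy = 3x^2 dx.
Integrate both sides: y²/2 = x^3 + C₀.
Multiply by 2: y² = 2x^3 + C.


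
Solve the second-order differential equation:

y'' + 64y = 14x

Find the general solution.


Homogeneous: r² + 64 = 0 ⇒ r = ±8i, y_h = C₁cos(8x) + C₂sin(8x).
Polynomial forcing; try y_p = Ax + B. Then y_p'' + 64 y_p = 64(Ax + B) = 14x, so B = 0 and A = 7/32.
General solution: y = C₁cos(8x) + C₂sin(8x) + (7/32)x.


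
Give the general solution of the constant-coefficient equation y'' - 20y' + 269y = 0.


Characteristic equation: r² - 20r + 269 = 0.
Discriminant is negative; roots r = 10 ± 13i (complex conjugate pair).
General solution uses e^(α x)(C₁ cos(β x) + C₂ sin(β x)): y = e^(10x)(C₁cos(13x) + C₂sin(13x)).


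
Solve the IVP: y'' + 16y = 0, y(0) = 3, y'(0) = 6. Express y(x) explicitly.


Characteristic roots of r² + 16 = 0 are ±4i, so y = C₁cos(4x) + C₂sin(4x).
Apply y(0) = 3: C₁ = 3. Differentiate and apply y'(0) = 6: 4·C₂ = 6, so C₂ = 3/2.
Particular solution: y = 3cos(4x) + (3/2)sin(4x).


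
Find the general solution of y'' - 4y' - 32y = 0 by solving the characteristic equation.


Characteristic equation: r² - 4r - 32 = 0.
Factor: (r + 4)(r - 8) = 0 ⇒ r = -4, 8 (distinct real).
General solution: y = C₁e^(-4x) + C₂e^(8x).


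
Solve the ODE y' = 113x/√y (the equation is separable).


Separate: √y dy = 113x dx.
Integrate: (2/3)y^(3/2) = (113/2)x² + C.


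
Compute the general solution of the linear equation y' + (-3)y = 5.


P(x) = -3 ⇒ μ = e^(-3x).
(μ y)' = 5e^(-3x) ⇒ μ y = -(5/3)e^(-3x) + C.
Divide by μ: y = -5/3 + Ce^(3x).


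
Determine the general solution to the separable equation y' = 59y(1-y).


Separate: dy/[y(1-y)] = 59 dx.
Partial fractions: 1/[y(1-y)] = 1/y + 1/(1-y).
Integrate: ln|y/(1-y)| = 59x + C₀.
Solve for y: y = 1/(1 + Ce^(-59x)).


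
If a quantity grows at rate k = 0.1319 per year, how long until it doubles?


Exponential growth: P(t) = P₀ e^(0.1319t). Set P(t)/P₀ = 2: e^(0.1319t) = 2.
Solve: t = ln(2)/0.1319 ≈ 5.26 years.


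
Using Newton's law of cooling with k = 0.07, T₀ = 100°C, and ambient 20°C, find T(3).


Newton's law: dT/dt = -k(T - T_a) has solution T(t) = T_a + (T₀ - T_a)e^(-kt).
Plug in T_a = 20, T₀ = 100, k = 0.07, t = 3: T(3) = 20 + (80)e^(-0.21) ≈ 84.8°C.


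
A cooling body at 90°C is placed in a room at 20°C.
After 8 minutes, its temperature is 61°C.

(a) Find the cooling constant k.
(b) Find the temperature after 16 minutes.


Newton's law: T(t) = T_a + (T₀ - T_a)e^(-kt).
(a) Use T(8) = 61: (61 - 20)/(90 - 20) = e^(-k·8), so k = -ln(0.586)/8 ≈ 0.0669.
(b) Apply k to t = 16: T(16) = 20 + (70)e^(-1.070) ≈ 44.0°C.


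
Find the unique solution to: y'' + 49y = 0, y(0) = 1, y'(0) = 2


Characteristic roots of r² + 49 = 0 are ±7i, so y = C₁cos(7x) + C₂sin(7x).
Apply y(0) = 1: C₁ = 1. Differentiate and apply y'(0) = 2: 7·C₂ = 2, so C₂ = 2/7.
Particular solution: y = cos(7x) + (2/7)sin(7x).


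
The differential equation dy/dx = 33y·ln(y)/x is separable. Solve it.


Separate: dy/[y ln(y)] = 33 dx/x.
Substitute u = ln(y): du/u = 33 dx/x.
Integrate: ln|ln(y)| = 33ln|x| + C₀, hence ln(y) = C·x^33.


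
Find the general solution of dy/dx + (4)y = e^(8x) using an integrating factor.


P(x) = 4 ⇒ μ = e^(4x).
(μ y)' = e^(12x) ⇒ μ y = e^(12x)/12 + C.
Divide by μ: y = (1/12)e^(8x) + Ce^(-4x).


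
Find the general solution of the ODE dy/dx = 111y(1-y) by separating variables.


Separate: dy/[y(1-y)] = 111 dx.
Partial fractions: 1/[y(1-y)] = 1/y + 1/(1-y).
Integrate: ln|y/(1-y)| = 111x + C₀.
Solve for y: y = 1/(1 + Ce^(-111x)).


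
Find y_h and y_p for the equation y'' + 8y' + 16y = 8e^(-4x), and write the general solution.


Characteristic polynomial (r + 4)² = 0; repeated root r = -4.
y_h = (C₁ + C₂x)e^(-4x). Forcing matches the repeated root (resonance), so try y_p = Ax² e^(-4x).
Substitute and solve for A: 2A = 8, so A = 4.
General solution: y = (C₁ + C₂x + 4x²)e^(-4x).


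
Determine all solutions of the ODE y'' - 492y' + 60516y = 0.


Characteristic equation: r² - 492r + 60516 = 0, i.e. (r - 246)² = 0.
Repeated root r = 246; include an x factor for the second linearly independent solution.
General solution: y = (C₁ + C₂x)e^(246x).


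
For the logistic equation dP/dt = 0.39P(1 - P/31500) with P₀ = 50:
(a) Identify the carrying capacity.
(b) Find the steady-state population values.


Logistic ODE dP/dt = 0.39P(1 - P/31500) has equilibria where dP/dt = 0, i.e. P = 0 or P = 31500.
The coefficient (1 - P/K) = 0 when P = K, identifying K = 31500 as the carrying capacity.
(a) K = 31500; (b) equilibria P = 0 and P = 31500.


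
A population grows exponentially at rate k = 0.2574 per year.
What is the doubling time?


Exponential growth: P(t) = P₀ e^(0.2574t). Set P(t)/P₀ = 2: e^(0.2574t) = 2.
Solve: t = ln(2)/0.2574 ≈ 2.69 years.


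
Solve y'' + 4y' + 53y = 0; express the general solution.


Characteristic equation: r² + 4r + 53 = 0.
Discriminant is negative; roots r = -2 ± 7i (complex conjugate pair).
General solution uses e^(α x)(C₁ cos(β x) + C₂ sin(β x)): y = e^(-2x)(C₁cos(7x) + C₂sin(7x)).


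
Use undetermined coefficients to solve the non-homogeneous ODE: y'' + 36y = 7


Homogeneous part: r² + 36 = 0 ⇒ r = ±6i, so y_h = C₁cos(6x) + C₂sin(6x).
Try constant y_p = A; plug in: 36A = 7 ⇒ A = 7/36.
General solution: y = C₁cos(6x) + C₂sin(6x) + 7/36.


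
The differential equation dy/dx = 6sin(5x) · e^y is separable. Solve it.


Separate: e^(-y) dy = 6sin(5x) dx.
Integrate: -e^(-y) = -(6/5)cos(5x) + C₀.
Rearrange: e^(-y) = (6/5)cos(5x) + C.


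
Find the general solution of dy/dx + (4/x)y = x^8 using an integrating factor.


P(x) = 4/x ⇒ μ = x^4.
(x^4 y)' = x^4·x^8 = x^12.
Integrate: x^4 y = x^13/(13) + C.
Solve for y: y = (1/13)x^9 + C/x^4.


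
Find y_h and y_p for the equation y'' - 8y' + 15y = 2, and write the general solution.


Characteristic roots of r² - 8r + 15 = 0 are 5, 3.
y_h = C₁e^(5x) + C₂e^(3x).
Forcing exponent 0 is not a characteristic root; try y_p = A.
Substitute: A·(0 + (-8)·0 + (15)) = A·15 = 2, so A = 2/15.
General solution: y = C₁e^(5x) + C₂e^(3x) + 2/15.


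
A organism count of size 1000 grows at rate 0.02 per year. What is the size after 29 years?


The ODE dP/dt = 0.02P has solution P(t) = P(0)e^(0.02t).
Substitute P(0) = 1000 and t = 29: P(29) = 1000 e^(0.58) ≈ 1786.


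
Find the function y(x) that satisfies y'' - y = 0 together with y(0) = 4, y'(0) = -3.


Characteristic roots of r² - 1 = 0 are 1, -1.
General solution y = c₁ e^(x) + c₂ e^(-x).
Apply y(0) = 4: c₁ + c₂ = 4. Apply y'(0) = -3: 1 c₁ - 1 c₂ = -3.
Solve: c₁ = 1/2, c₂ = 7/2.
Particular solution: y = (1/2)e^(x) + (7/2)e^(-x).


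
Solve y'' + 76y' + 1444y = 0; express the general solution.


Characteristic equation: r² + 76r + 1444 = 0, i.e. (r + 38)² = 0.
Repeated root r = -38; include an x factor for the second linearly independent solution.
General solution: y = (C₁ + C₂x)e^(-38x).


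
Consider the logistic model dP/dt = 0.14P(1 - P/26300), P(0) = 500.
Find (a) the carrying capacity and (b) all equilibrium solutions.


Logistic ODE dP/dt = 0.14P(1 - P/26300) has equilibria where dP/dt = 0, i.e. P = 0 or P = 26300.
The coefficient (1 - P/K) = 0 when P = K, identifying K = 26300 as the carrying capacity.
(a) K = 26300; (b) equilibria P = 0 and P = 26300.


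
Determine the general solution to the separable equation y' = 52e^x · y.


Separate variables: dy/y = 52e^x dx.
Integrate: ln|y| = 52e^x + C₀.
Exponentiate: y = Ce^(52e^x).


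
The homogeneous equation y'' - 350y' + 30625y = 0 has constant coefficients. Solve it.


Characteristic equation: r² - 350r + 30625 = 0, i.e. (r - 175)² = 0.
Repeated root r = 175; include an x factor for the second linearly independent solution.
General solution: y = (C₁ + C₂x)e^(175x).


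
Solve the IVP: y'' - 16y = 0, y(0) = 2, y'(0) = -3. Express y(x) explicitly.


Characteristic roots of r² - 16 = 0 are -4, 4.
General solution y = c₁ e^(-4x) + c₂ e^(4x).
Apply y(0) = 2: c₁ + c₂ = 2. Apply y'(0) = -3: -4 c₁ + 4 c₂ = -3.
Solve: c₁ = 11/8, c₂ = 5/8.
Particular solution: y = (11/8)e^(-4x) + (5/8)e^(4x).


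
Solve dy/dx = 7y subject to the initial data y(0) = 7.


General solution of y' = 7y is y = Ce^(7x).
Apply y(0) = 7: C = 7.
Particular solution: y = 7e^(7x).


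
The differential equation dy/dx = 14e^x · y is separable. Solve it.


Separate variables: dy/y = 14e^x dx.
Integrate: ln|y| = 14e^x + C₀.
Exponentiate: y = Ce^(14e^x).


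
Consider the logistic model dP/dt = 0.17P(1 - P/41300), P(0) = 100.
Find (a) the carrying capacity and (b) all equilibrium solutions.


Logistic ODE dP/dt = 0.17P(1 - P/41300) has equilibria where dP/dt = 0, i.e. P = 0 or P = 41300.
The coefficient (1 - P/K) = 0 when P = K, identifying K = 41300 as the carrying capacity.
(a) K = 41300; (b) equilibria P = 0 and P = 41300.


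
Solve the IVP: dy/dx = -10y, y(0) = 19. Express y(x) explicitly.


General solution of y' = -10y is y = Ce^(-10x).
Apply y(0) = 19: C = 19.
Particular solution: y = 19e^(-10x).


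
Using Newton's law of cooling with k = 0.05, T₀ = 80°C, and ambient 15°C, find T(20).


Newton's law: dT/dt = -k(T - T_a) has solution T(t) = T_a + (T₀ - T_a)e^(-kt).
Plug in T_a = 15, T₀ = 80, k = 0.05, t = 20: T(20) = 15 + (65)e^(-1.00) ≈ 38.9°C.


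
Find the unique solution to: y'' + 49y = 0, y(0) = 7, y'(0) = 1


Characteristic roots of r² + 49 = 0 are ±7i, so y = C₁cos(7x) + C₂sin(7x).
Apply y(0) = 7: C₁ = 7. Differentiate and apply y'(0) = 1: 7·C₂ = 1, so C₂ = 1/7.
Particular solution: y = 7cos(7x) + (1/7)sin(7x).


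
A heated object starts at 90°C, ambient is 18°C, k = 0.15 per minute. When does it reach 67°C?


From T(t) = T_a + (T₀ - T_a)e^(-kt), set T(t) = 67:
(67 - 18) / (90 - 18) = e^(-0.15t), so t = -ln(0.681)/0.15 ≈ 2.6 minutes.


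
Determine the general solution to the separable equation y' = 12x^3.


Integrate both sides with respect to x: y = ∫ 12x^3 dx = 3x^4 + C.


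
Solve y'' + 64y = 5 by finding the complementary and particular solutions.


Homogeneous part: r² + 64 = 0 ⇒ r = ±8i, so y_h = C₁cos(8x) + C₂sin(8x).
Try constant y_p = A; plug in: 64A = 5 ⇒ A = 5/64.
General solution: y = C₁cos(8x) + C₂sin(8x) + 5/64.


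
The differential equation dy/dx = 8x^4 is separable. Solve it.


Integrate both sides with respect to x: y = ∫ 8x^4 dx = (8/5)x^5 + C.


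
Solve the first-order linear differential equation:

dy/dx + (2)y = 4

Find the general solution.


P(x) = 2, Q(x) = 4; integrating factor μ = e^(2x).
(μ y)' = 4e^(2x) ⇒ μ y = 2e^(2x) + C.
Divide by μ: y = 2 + Ce^(-2x).


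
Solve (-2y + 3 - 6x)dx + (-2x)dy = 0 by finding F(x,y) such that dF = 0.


Check exactness: ∂M/∂y = -2 and ∂N/∂x = -2; equal, so the equation is exact.
Integrate M with respect to x (treating y as constant): ∫M dx = -2xy + 3x - 3x^2 + h(y).
Differentiate w.r.t. y and set equal to N: all terms match, so h'(y) = 0 and h is a constant absorbed into C.
General solution: -2xy + 3x - 3x^2 = C.


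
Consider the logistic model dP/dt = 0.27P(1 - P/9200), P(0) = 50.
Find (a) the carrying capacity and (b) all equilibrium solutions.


Logistic ODE dP/dt = 0.27P(1 - P/9200) has equilibria where dP/dt = 0, i.e. P = 0 or P = 9200.
The coefficient (1 - P/K) = 0 when P = K, identifying K = 9200 as the carrying capacity.
(a) K = 9200; (b) equilibria P = 0 and P = 9200.


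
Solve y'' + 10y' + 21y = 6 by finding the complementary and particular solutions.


Characteristic roots of r² + 10r + 21 = 0 are -3, -7.
y_h = C₁e^(-3x) + C₂e^(-7x).
Constant forcing; try y_p = A. Then 21A = 6 ⇒ A = 2/7.
General solution: y = C₁e^(-3x) + C₂e^(-7x) + 2/7.


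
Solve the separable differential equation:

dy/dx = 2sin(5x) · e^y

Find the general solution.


Separate: e^(-y) dy = 2sin(5x) dx.
Integrate: -e^(-y) = -(2/5)cos(5x) + C₀.
Rearrange: e^(-y) = (2/5)cos(5x) + C.


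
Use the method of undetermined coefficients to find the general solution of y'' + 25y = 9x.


Homogeneous: r² + 25 = 0 ⇒ r = ±5i, y_h = C₁cos(5x) + C₂sin(5x).
Polynomial forcing; try y_p = Ax + B. Then y_p'' + 25 y_p = 25(Ax + B) = 9x, so B = 0 and A = 9/25.
General solution: y = C₁cos(5x) + C₂sin(5x) + (9/25)x.


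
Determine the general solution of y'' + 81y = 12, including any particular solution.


Homogeneous part: r² + 81 = 0 ⇒ r = ±9i, so y_h = C₁cos(9x) + C₂sin(9x).
Try constant y_p = A; plug in: 81A = 12 ⇒ A = 4/27.
General solution: y = C₁cos(9x) + C₂sin(9x) + 4/27.


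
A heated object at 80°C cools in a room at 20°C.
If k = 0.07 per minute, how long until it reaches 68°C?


From T(t) = T_a + (T₀ - T_a)e^(-kt), set T(t) = 68:
(68 - 20) / (80 - 20) = e^(-0.07t), so t = -ln(0.800)/0.07 ≈ 3.2 minutes.


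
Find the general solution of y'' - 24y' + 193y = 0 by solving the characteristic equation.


Characteristic equation: r² - 24r + 193 = 0.
Discriminant is negative; roots r = 12 ± 7i (complex conjugate pair).
General solution uses e^(α x)(C₁ cos(β x) + C₂ sin(β x)): y = e^(12x)(C₁cos(7x) + C₂sin(7x)).


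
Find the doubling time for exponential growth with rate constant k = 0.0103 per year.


Exponential growth: P(t) = P₀ e^(0.0103t). Set P(t)/P₀ = 2: e^(0.0103t) = 2.
Solve: t = ln(2)/0.0103 ≈ 67.30 years.


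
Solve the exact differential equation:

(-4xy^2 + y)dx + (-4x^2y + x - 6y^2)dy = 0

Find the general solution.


Check exactness: ∂M/∂y = -8xy + 1 and ∂N/∂x = -8xy + 1; equal, so the equation is exact.
Integrate M with respect to x (treating y as constant): ∫M dx = -2x^2y^2 + xy + h(y).
Differentiate w.r.t. y and set equal to N: the x-dependent terms already match, leaving h'(y) = -6y^2. Integrate: h(y) = -2y^3.
So F(x,y) = -2x^2y^2 + xy - 2y^3.
General solution: -2x^2y^2 + xy - 2y^3 = C.


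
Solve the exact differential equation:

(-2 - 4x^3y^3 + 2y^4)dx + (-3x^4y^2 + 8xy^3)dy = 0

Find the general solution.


Check exactness: ∂M/∂y = -12x^3y^2 + 8y^3 and ∂N/∂x = -12x^3y^2 + 8y^3; equal, so the equation is exact.
Integrate M with respect to x (treating y as constant): ∫M dx = -2x - x^4y^3 + 2xy^4 + h(y).
Differentiate w.r.t. y and set equal to N: all terms match, so h'(y) = 0 and h is a constant absorbed into C.
General solution: -2x - x^4y^3 + 2xy^4 = C.


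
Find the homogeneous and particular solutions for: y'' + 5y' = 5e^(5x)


Characteristic roots of r² + 5r = 0 are 0, -5.
y_h = C₁ + C₂e^(-5x).
Forcing exponent 5 is not a characteristic root; try y_p = Ae^(5x).
Substitute: A·(25 + (5)·5 + (0)) = A·50 = 5, so A = 1/10.
General solution: y = C₁ + C₂e^(-5x) + (1/10)e^(5x).


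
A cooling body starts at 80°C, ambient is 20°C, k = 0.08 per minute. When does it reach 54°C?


From T(t) = T_a + (T₀ - T_a)e^(-kt), set T(t) = 54:
(54 - 20) / (80 - 20) = e^(-0.08t), so t = -ln(0.567)/0.08 ≈ 7.1 minutes.


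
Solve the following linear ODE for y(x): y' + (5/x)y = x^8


P(x) = 5/x ⇒ μ = x^5.
(x^5 y)' = x^13 ⇒ x^5 y = x^14/(14) + C.
Solve for y: y = (1/14)x^9 + C/x^5.


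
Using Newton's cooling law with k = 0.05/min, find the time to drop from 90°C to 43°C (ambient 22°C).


From T(t) = T_a + (T₀ - T_a)e^(-kt), set T(t) = 43:
(43 - 22) / (90 - 22) = e^(-0.05t), so t = -ln(0.309)/0.05 ≈ 23.5 minutes.


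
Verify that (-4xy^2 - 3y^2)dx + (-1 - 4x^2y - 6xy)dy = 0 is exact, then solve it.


Check exactness: ∂M/∂y = -8xy - 6y and ∂N/∂x = -8xy - 6y; equal, so the equation is exact.
Integrate M with respect to x (treating y as constant): ∫M dx = -2x^2y^2 - 3xy^2 + h(y).
Differentiate w.r.t. y and set equal to N: the x-dependent terms already match, leaving h'(y) = -1. Integrate: h(y) = -y.
So F(x,y) = -y - 2x^2y^2 - 3xy^2.
General solution: -y - 2x^2y^2 - 3xy^2 = C.


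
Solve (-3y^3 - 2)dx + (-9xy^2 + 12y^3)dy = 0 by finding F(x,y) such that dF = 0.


Check exactness: ∂M/∂y = -9y^2 and ∂N/∂x = -9y^2; equal, so the equation is exact.
Integrate M with respect to x (treating y as constant): ∫M dx = -3xy^3 - 2x + h(y).
Differentiate w.r.t. y and set equal to N: the x-dependent terms already match, leaving h'(y) = 12y^3. Integrate: h(y) = 3y^4.
So F(x,y) = -3xy^3 + 3y^4 - 2x.
General solution: -3xy^3 + 3y^4 - 2x = C.


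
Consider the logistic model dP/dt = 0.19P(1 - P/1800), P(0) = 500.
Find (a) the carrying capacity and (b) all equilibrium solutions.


Logistic ODE dP/dt = 0.19P(1 - P/1800) has equilibria where dP/dt = 0, i.e. P = 0 or P = 1800.
The coefficient (1 - P/K) = 0 when P = K, identifying K = 1800 as the carrying capacity.
(a) K = 1800; (b) equilibria P = 0 and P = 1800.


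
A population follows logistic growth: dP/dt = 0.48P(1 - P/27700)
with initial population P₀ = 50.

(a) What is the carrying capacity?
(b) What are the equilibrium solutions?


Logistic ODE dP/dt = 0.48P(1 - P/27700) has equilibria where dP/dt = 0, i.e. P = 0 or P = 27700.
The coefficient (1 - P/K) = 0 when P = K, identifying K = 27700 as the carrying capacity.
(a) K = 27700; (b) equilibria P = 0 and P = 27700.


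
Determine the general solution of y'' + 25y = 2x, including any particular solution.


Homogeneous: r² + 25 = 0 ⇒ r = ±5i, y_h = C₁cos(5x) + C₂sin(5x).
Polynomial forcing; try y_p = Ax + B. Then y_p'' + 25 y_p = 25(Ax + B) = 2x, so B = 0 and A = 2/25.
General solution: y = C₁cos(5x) + C₂sin(5x) + (2/25)x.
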